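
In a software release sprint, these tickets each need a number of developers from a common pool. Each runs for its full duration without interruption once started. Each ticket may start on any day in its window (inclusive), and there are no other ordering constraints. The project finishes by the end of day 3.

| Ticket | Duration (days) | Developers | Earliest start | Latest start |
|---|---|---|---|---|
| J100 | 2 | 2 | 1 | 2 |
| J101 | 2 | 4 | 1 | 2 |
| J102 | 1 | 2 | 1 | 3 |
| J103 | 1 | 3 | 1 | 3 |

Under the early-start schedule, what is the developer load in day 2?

6

At early start, day 2 has: J100, J101.
Demand: 2 + 4 = 6.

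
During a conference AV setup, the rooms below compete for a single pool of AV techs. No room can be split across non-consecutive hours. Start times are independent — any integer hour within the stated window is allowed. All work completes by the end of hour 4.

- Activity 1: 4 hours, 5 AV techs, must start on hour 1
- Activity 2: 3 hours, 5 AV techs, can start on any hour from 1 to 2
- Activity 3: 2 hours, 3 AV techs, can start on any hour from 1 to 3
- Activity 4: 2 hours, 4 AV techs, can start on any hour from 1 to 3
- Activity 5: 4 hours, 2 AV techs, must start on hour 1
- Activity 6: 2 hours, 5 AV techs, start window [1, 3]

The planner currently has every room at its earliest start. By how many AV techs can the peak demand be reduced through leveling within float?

5

Early-start peak: h1:24  h2:24  h3:12  h4:7 ⇒ 24.
Leveled (Activity 1@1, Activity 2@1, Activity 3@1, Activity 4@1, Activity 5@1, Activity 6@3): h1:19  h2:19  h3:17  h4:12 ⇒ 19.
Reduction 24 − 19 = 5.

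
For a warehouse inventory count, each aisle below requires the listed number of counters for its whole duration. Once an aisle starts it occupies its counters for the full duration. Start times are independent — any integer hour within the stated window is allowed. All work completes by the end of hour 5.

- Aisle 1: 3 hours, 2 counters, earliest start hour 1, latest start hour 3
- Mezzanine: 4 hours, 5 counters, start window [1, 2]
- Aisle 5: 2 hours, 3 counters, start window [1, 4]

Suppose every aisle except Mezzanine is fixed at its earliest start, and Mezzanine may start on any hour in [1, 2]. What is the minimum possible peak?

Mezzanine@1: h1:10  h2:10  h3:7  h4:5  h5:0 → peak 10
Mezzanine@2: h1:5  h2:10  h3:7  h4:5  h5:5 → peak 10
Best is Mezzanine@1, peak 10.

10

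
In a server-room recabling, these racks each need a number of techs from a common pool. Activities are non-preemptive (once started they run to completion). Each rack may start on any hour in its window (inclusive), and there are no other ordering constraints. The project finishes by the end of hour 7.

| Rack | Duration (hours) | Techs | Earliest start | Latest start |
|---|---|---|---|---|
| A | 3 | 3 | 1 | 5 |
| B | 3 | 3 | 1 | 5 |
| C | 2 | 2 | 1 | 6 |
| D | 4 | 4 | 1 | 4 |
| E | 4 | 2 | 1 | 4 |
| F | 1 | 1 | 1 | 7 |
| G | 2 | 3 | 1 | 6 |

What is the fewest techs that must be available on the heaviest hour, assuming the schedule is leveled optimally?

8

Early-start (A@1, B@1, C@1, D@1, E@1, F@1, G@1) gives peak 18: h1:18  h2:17  h3:12  h4:6  h5:0  h6:0  h7:0.
Shift C→4, D→4, F→5, G→6.
Schedule A@1, B@1, C@4, D@4, E@1, F@5, G@6: h1:8  h2:8  h3:8  h4:8  h5:7  h6:7  h7:7 — peak 8.
Total tech-hours = 53 over 7 hours ⇒ peak ≥ ⌈53/7⌉ = 8, so 8 is optimal.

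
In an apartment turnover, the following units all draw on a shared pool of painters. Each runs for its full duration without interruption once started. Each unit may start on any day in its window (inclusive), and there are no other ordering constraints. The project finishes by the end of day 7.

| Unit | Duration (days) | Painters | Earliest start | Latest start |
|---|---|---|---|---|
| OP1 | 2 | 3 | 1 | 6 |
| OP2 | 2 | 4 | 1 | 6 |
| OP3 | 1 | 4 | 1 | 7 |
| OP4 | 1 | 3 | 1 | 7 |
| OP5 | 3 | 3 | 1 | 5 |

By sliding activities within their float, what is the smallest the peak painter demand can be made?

6

Early-start (OP1@1, OP2@1, OP3@1, OP4@1, OP5@1) gives peak 17: d1:17  d2:10  d3:3  d4:0  d5:0  d6:0  d7:0.
Shift OP2→4, OP3→6, OP4→3.
Schedule OP1@1, OP2@4, OP3@6, OP4@3, OP5@1: d1:6  d2:6  d3:6  d4:4  d5:4  d6:4  d7:0 — peak 6.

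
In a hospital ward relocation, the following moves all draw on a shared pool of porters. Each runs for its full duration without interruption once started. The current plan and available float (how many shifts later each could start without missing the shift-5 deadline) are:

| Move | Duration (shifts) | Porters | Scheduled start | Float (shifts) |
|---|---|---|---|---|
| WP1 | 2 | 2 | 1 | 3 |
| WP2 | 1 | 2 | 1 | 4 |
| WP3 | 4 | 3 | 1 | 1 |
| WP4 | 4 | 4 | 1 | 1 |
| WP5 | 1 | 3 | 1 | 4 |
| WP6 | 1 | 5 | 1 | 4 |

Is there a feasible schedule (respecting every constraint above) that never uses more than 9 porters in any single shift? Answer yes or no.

yes

Schedule WP1@1, WP2@3, WP3@1, WP4@1, WP5@5, WP6@5: s1:9  s2:9  s3:9  s4:7  s5:8 — peak 9 ≤ 9.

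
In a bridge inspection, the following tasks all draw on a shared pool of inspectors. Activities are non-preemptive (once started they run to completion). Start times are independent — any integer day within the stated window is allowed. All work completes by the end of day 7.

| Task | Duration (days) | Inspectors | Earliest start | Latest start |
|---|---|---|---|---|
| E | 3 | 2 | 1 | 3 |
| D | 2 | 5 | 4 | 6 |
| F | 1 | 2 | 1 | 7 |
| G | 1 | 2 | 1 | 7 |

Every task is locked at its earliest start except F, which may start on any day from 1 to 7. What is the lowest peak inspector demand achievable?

5

F@1: d1:6  d2:2  d3:2  d4:5  d5:5  d6:0  d7:0 → peak 6
F@2: d1:4  d2:4  d3:2  d4:5  d5:5  d6:0  d7:0 → peak 5
F@3: d1:4  d2:2  d3:4  d4:5  d5:5  d6:0  d7:0 → peak 5
F@4: d1:4  d2:2  d3:2  d4:7  d5:5  d6:0  d7:0 → peak 7
F@5: d1:4  d2:2  d3:2  d4:5  d5:7  d6:0  d7:0 → peak 7
F@6: d1:4  d2:2  d3:2  d4:5  d5:5  d6:2  d7:0 → peak 5
F@7: d1:4  d2:2  d3:2  d4:5  d5:5  d6:0  d7:2 → peak 5
Best is F@2, peak 5.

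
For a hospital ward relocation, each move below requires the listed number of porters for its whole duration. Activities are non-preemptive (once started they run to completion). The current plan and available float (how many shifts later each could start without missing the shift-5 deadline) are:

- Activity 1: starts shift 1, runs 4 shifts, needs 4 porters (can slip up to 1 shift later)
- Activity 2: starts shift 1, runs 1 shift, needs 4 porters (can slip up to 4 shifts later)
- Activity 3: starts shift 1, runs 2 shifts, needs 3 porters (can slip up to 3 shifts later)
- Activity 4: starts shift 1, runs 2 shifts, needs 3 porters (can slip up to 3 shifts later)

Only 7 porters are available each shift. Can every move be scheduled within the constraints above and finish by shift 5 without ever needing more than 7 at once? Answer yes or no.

Schedule Activity 1@1, Activity 2@5, Activity 3@1, Activity 4@3: s1:7  s2:7  s3:7  s4:7  s5:4 — peak 7 ≤ 7.

yes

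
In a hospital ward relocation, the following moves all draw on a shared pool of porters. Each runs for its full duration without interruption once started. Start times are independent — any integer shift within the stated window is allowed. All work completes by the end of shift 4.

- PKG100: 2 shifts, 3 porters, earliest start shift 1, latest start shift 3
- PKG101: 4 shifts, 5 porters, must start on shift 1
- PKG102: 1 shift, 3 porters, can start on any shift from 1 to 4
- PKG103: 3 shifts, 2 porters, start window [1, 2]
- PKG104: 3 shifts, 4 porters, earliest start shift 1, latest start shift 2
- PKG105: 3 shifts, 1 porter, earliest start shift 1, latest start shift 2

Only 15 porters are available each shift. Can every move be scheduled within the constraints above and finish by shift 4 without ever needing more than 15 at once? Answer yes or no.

yes

Schedule PKG100@1, PKG101@1, PKG102@1, PKG103@1, PKG104@2, PKG105@1: s1:14  s2:15  s3:12  s4:9 — peak 15 ≤ 15.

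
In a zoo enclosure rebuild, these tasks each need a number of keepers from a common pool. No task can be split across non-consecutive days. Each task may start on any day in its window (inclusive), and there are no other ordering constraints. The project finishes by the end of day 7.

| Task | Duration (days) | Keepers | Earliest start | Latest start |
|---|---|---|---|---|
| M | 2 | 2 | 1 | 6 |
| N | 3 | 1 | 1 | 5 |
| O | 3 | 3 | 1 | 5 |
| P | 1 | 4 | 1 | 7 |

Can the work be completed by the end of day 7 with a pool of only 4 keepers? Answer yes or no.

Schedule M@1, N@1, O@3, P@6: d1:3  d2:3  d3:4  d4:3  d5:3  d6:4  d7:0 — peak 4 ≤ 4.

yes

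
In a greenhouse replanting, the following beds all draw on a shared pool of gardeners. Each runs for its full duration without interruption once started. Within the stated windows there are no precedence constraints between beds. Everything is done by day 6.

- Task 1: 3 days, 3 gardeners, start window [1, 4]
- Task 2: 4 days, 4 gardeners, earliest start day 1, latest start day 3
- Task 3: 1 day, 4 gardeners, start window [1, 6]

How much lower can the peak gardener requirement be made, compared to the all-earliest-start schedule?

4

Early-start peak: d1:11  d2:7  d3:7  d4:4  d5:0  d6:0 ⇒ 11.
Leveled (Task 1@1, Task 2@1, Task 3@5): d1:7  d2:7  d3:7  d4:4  d5:4  d6:0 ⇒ 7.
Reduction 11 − 7 = 4.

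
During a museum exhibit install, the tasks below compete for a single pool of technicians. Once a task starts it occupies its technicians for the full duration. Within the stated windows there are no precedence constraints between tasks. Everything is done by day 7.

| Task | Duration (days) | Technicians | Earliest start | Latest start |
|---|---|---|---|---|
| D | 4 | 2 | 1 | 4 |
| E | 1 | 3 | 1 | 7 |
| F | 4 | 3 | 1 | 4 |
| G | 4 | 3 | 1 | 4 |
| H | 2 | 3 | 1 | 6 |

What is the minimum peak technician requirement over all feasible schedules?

Early-start (D@1, E@1, F@1, G@1, H@1) gives peak 14: d1:14  d2:11  d3:8  d4:8  d5:0  d6:0  d7:0.
Shift G→2, H→5.
Schedule D@1, E@1, F@1, G@2, H@5: d1:8  d2:8  d3:8  d4:8  d5:6  d6:3  d7:0 — peak 8.

8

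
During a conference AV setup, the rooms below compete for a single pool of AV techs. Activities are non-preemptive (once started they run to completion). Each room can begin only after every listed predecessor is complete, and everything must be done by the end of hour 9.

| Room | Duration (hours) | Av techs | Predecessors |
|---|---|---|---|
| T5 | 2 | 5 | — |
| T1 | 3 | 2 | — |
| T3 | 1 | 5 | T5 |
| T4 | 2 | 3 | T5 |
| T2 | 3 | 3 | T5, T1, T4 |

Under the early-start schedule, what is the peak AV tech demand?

Early-start schedule: T5@1, T1@1, T3@3, T4@3, T2@5.
Load per hour: hour 1: 7, hour 2: 7, hour 3: 10, hour 4: 3, hour 5: 3, hour 6: 3, hour 7: 3, hour 8: 0, hour 9: 0.
Peak is 10.

10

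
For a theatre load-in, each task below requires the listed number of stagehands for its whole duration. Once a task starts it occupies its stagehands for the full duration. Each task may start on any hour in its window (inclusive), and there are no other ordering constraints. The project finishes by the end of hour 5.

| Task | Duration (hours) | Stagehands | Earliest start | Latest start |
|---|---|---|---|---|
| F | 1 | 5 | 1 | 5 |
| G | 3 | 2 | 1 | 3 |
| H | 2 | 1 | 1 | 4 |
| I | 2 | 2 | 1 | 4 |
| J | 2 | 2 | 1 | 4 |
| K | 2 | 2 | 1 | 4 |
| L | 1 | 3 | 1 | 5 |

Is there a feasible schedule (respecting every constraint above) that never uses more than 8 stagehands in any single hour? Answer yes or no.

Schedule F@1, G@2, H@1, I@2, J@3, K@4, L@5: h1:6  h2:5  h3:6  h4:6  h5:5 — peak 6 ≤ 8.

yes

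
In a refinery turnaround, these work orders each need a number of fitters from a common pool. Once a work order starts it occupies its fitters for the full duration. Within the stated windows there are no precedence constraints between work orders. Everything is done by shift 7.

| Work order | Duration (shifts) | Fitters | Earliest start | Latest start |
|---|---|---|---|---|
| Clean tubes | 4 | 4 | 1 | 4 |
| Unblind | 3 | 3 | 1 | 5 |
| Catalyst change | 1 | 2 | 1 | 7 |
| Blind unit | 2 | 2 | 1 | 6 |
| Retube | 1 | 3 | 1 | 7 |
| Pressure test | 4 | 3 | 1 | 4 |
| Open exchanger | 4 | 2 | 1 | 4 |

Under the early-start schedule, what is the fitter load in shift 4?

9

At early start, shift 4 has: Clean tubes, Pressure test, Open exchanger.
Demand: 4 + 3 + 2 = 9.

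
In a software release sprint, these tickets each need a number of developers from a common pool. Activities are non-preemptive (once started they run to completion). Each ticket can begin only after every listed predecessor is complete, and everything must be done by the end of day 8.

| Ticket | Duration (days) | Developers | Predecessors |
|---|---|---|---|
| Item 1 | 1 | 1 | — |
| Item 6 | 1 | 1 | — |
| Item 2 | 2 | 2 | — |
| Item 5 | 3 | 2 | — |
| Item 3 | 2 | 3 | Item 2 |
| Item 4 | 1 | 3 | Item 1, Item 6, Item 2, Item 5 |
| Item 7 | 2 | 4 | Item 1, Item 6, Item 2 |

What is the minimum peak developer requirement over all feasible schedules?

Early-start (Item 1@1, Item 6@1, Item 2@1, Item 5@1, Item 3@3, Item 4@4, Item 7@3) gives peak 10: d1:6  d2:4  d3:9  d4:10  d5:0  d6:0  d7:0  d8:0.
Shift Item 2→2, Item 3→4, Item 4→6, Item 7→7.
Schedule Item 1@1, Item 6@1, Item 2@2, Item 5@1, Item 3@4, Item 4@6, Item 7@7: d1:4  d2:4  d3:4  d4:3  d5:3  d6:3  d7:4  d8:4 — peak 4.
Total developer-days = 29 over 8 days ⇒ peak ≥ ⌈29/8⌉ = 4, so 4 is optimal.

4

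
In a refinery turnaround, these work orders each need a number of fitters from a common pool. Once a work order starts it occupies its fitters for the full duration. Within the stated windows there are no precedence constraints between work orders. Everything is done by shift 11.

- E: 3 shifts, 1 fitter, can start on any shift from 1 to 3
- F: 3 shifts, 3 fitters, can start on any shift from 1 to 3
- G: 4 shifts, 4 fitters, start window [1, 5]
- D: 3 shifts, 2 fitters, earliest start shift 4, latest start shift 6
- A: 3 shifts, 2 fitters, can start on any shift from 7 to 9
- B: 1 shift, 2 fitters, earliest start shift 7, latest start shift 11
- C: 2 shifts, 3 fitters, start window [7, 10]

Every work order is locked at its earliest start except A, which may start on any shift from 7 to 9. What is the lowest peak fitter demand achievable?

8

A@7: s1:8  s2:8  s3:8  s4:6  s5:2  s6:2  s7:7  s8:5  s9:2  s10:0  s11:0 → peak 8
A@8: s1:8  s2:8  s3:8  s4:6  s5:2  s6:2  s7:5  s8:5  s9:2  s10:2  s11:0 → peak 8
A@9: s1:8  s2:8  s3:8  s4:6  s5:2  s6:2  s7:5  s8:3  s9:2  s10:2  s11:2 → peak 8
Best is A@7, peak 8.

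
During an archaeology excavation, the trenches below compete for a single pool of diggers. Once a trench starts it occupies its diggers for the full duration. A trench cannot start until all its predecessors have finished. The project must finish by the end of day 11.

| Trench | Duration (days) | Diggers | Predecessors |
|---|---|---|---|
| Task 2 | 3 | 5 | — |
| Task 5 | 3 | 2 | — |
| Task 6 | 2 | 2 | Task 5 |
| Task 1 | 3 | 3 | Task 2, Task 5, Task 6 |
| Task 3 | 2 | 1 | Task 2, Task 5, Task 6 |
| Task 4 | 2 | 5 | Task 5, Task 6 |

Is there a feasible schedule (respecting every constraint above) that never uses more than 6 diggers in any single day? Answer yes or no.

no

The minimum achievable peak is 7; 6 < 7, so no feasible schedule stays within the cap.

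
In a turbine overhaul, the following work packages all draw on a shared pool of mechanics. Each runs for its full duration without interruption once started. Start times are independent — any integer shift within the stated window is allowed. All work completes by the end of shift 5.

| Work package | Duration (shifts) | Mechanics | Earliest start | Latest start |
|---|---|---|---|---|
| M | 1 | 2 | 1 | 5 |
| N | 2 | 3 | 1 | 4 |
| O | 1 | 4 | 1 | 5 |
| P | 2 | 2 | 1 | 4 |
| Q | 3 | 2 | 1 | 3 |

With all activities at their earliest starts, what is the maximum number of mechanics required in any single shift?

13

Early-start schedule: M@1, N@1, O@1, P@1, Q@1.
Load per shift: shift 1: 13, shift 2: 7, shift 3: 2, shift 4: 0, shift 5: 0.
Peak is 13.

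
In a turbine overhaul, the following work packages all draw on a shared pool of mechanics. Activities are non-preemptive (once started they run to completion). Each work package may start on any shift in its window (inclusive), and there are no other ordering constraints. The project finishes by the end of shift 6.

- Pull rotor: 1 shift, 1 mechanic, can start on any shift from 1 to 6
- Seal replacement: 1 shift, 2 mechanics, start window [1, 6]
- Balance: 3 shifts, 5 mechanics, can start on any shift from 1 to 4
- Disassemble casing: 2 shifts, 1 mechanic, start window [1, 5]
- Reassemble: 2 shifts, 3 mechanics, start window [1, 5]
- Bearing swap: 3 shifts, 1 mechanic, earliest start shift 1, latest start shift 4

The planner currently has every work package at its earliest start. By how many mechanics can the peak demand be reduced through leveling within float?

8

Early-start peak: s1:13  s2:10  s3:6  s4:0  s5:0  s6:0 ⇒ 13.
Leveled (Pull rotor@1, Seal replacement@1, Balance@4, Disassemble casing@1, Reassemble@2, Bearing swap@1): s1:5  s2:5  s3:4  s4:5  s5:5  s6:5 ⇒ 5.
Reduction 13 − 5 = 8.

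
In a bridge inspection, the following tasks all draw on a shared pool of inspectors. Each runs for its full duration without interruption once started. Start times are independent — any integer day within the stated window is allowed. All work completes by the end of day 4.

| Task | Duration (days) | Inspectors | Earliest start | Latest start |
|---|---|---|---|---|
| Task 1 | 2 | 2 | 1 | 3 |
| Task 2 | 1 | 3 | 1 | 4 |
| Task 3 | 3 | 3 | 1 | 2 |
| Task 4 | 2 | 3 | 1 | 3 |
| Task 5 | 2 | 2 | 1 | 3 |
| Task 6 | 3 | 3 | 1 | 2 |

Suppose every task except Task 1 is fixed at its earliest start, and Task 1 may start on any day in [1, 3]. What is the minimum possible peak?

Task 1@1: d1:16  d2:13  d3:6  d4:0 → peak 16
Task 1@2: d1:14  d2:13  d3:8  d4:0 → peak 14
Task 1@3: d1:14  d2:11  d3:8  d4:2 → peak 14
Best is Task 1@2, peak 14.

14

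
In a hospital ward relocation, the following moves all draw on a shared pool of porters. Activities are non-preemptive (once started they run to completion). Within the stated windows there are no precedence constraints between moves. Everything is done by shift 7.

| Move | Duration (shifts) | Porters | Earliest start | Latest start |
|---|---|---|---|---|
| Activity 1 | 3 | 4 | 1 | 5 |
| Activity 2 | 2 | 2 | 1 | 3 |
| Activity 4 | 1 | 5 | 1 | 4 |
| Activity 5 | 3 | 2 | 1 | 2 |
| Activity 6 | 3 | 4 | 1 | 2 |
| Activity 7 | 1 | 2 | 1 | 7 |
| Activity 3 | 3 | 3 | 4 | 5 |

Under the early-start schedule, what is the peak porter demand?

Early-start schedule: Activity 1@1, Activity 2@1, Activity 4@1, Activity 5@1, Activity 6@1, Activity 7@1, Activity 3@4.
Load per shift: shift 1: 19, shift 2: 12, shift 3: 10, shift 4: 3, shift 5: 3, shift 6: 3, shift 7: 0.
Peak is 19.

19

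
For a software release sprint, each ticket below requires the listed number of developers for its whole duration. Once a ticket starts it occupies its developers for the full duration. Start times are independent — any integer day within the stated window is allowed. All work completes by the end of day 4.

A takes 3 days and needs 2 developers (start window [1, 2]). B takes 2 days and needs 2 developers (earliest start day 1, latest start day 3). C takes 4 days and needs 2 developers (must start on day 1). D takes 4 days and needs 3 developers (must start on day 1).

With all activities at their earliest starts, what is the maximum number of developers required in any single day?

9

Early-start schedule: A@1, B@1, C@1, D@1.
Load per day: day 1: 9, day 2: 9, day 3: 7, day 4: 5.
Peak is 9.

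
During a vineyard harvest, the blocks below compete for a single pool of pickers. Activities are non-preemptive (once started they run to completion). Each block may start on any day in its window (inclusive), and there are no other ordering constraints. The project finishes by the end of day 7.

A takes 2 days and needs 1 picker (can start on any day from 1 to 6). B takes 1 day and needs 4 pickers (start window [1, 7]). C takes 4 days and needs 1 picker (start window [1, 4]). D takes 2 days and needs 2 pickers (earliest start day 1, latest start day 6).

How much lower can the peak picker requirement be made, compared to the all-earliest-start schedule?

Early-start peak: d1:8  d2:4  d3:1  d4:1  d5:0  d6:0  d7:0 ⇒ 8.
Leveled (A@1, B@3, C@4, D@1): d1:3  d2:3  d3:4  d4:1  d5:1  d6:1  d7:1 ⇒ 4.
Reduction 8 − 4 = 4.

4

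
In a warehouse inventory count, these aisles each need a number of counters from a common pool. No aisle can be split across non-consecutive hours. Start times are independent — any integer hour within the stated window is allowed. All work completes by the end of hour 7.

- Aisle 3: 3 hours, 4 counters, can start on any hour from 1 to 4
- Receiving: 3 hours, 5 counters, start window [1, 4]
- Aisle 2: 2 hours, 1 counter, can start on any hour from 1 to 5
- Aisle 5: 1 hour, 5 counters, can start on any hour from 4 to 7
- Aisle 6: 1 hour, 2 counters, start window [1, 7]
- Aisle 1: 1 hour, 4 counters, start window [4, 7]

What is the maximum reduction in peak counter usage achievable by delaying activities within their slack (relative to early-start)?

4

Early-start peak: h1:12  h2:10  h3:9  h4:9  h5:0  h6:0  h7:0 ⇒ 12.
Leveled (Aisle 3@4, Receiving@1, Aisle 2@1, Aisle 5@7, Aisle 6@1, Aisle 1@4): h1:8  h2:6  h3:5  h4:8  h5:4  h6:4  h7:5 ⇒ 8.
Reduction 12 − 8 = 4.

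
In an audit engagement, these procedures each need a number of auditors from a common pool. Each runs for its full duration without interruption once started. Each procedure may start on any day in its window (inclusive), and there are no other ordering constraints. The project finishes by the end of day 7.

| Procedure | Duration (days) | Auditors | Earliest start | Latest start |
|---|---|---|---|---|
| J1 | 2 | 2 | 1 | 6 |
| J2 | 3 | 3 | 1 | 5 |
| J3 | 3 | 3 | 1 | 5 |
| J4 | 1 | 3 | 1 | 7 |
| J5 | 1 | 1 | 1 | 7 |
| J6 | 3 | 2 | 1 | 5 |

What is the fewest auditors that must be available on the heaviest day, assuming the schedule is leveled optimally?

5

Early-start (J1@1, J2@1, J3@1, J4@1, J5@1, J6@1) gives peak 14: d1:14  d2:10  d3:8  d4:0  d5:0  d6:0  d7:0.
Shift J3→4, J4→7, J5→3, J6→4.
Schedule J1@1, J2@1, J3@4, J4@7, J5@3, J6@4: d1:5  d2:5  d3:4  d4:5  d5:5  d6:5  d7:3 — peak 5.
Total auditor-days = 32 over 7 days ⇒ peak ≥ ⌈32/7⌉ = 5, so 5 is optimal.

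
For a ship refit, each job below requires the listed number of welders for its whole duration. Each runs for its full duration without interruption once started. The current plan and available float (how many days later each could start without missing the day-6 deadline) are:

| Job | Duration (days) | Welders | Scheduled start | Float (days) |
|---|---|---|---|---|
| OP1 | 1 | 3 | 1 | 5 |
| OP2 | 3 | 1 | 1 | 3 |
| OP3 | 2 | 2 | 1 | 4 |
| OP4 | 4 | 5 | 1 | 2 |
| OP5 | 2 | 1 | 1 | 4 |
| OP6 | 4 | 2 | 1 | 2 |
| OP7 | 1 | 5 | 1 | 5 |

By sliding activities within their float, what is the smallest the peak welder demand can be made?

8

Early-start (OP1@1, OP2@1, OP3@1, OP4@1, OP5@1, OP6@1, OP7@1) gives peak 19: d1:19  d2:11  d3:8  d4:7  d5:0  d6:0.
Shift OP4→2, OP5→4, OP6→3, OP7→6.
Schedule OP1@1, OP2@1, OP3@1, OP4@2, OP5@4, OP6@3, OP7@6: d1:6  d2:8  d3:8  d4:8  d5:8  d6:7 — peak 8.
Total welder-days = 45 over 6 days ⇒ peak ≥ ⌈45/6⌉ = 8, so 8 is optimal.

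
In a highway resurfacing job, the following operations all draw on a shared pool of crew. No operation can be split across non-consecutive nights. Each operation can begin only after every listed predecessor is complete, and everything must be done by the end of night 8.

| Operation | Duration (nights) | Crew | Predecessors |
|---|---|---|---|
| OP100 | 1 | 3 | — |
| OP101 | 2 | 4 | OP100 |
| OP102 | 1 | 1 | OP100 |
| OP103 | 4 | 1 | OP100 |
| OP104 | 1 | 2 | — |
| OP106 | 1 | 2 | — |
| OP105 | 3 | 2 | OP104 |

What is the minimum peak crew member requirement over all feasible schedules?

4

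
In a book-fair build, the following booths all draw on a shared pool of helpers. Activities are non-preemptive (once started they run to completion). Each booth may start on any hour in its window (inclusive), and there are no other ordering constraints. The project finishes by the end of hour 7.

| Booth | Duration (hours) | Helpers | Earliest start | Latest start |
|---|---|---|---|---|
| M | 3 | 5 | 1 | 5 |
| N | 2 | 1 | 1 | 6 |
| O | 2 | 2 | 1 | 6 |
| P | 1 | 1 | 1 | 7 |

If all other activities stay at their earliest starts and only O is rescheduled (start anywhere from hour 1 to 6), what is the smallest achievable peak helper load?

O@1: h1:9  h2:8  h3:5  h4:0  h5:0  h6:0  h7:0 → peak 9
O@2: h1:7  h2:8  h3:7  h4:0  h5:0  h6:0  h7:0 → peak 8
O@3: h1:7  h2:6  h3:7  h4:2  h5:0  h6:0  h7:0 → peak 7
O@4: h1:7  h2:6  h3:5  h4:2  h5:2  h6:0  h7:0 → peak 7
O@5: h1:7  h2:6  h3:5  h4:0  h5:2  h6:2  h7:0 → peak 7
O@6: h1:7  h2:6  h3:5  h4:0  h5:0  h6:2  h7:2 → peak 7
Best is O@3, peak 7.

7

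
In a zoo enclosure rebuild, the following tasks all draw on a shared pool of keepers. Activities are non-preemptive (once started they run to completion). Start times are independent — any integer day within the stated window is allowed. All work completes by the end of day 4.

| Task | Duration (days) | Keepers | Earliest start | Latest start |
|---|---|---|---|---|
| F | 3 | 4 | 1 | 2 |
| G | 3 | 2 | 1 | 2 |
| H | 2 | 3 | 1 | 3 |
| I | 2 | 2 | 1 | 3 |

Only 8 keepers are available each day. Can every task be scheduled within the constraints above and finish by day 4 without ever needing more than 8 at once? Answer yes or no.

The minimum achievable peak is 9; 8 < 9, so no feasible schedule stays within the cap.

no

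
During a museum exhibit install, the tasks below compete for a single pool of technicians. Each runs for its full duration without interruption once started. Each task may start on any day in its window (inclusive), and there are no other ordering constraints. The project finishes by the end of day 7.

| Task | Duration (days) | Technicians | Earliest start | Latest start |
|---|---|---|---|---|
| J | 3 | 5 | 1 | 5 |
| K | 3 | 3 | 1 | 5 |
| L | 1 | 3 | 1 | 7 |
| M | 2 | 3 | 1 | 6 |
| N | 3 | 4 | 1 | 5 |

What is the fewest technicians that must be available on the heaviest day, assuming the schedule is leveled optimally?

8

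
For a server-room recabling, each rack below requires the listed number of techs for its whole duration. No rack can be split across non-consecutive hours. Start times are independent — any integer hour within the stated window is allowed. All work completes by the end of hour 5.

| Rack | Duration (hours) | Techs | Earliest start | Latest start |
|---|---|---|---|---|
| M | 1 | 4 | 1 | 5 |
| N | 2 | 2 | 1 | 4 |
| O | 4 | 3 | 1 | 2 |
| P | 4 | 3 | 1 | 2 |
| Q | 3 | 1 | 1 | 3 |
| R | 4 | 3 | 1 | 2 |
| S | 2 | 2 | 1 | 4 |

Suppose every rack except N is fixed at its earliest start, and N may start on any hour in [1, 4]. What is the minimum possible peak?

N@1: h1:18  h2:14  h3:10  h4:9  h5:0 → peak 18
N@2: h1:16  h2:14  h3:12  h4:9  h5:0 → peak 16
N@3: h1:16  h2:12  h3:12  h4:11  h5:0 → peak 16
N@4: h1:16  h2:12  h3:10  h4:11  h5:2 → peak 16
Best is N@2, peak 16.

16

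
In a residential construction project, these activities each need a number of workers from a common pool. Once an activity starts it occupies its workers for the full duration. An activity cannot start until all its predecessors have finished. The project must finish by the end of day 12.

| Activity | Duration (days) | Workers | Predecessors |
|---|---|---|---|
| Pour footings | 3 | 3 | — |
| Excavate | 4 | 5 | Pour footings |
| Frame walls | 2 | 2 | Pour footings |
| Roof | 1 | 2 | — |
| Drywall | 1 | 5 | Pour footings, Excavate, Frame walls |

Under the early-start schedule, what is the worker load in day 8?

At early start, day 8 has: Drywall.
Demand: 5 = 5.

5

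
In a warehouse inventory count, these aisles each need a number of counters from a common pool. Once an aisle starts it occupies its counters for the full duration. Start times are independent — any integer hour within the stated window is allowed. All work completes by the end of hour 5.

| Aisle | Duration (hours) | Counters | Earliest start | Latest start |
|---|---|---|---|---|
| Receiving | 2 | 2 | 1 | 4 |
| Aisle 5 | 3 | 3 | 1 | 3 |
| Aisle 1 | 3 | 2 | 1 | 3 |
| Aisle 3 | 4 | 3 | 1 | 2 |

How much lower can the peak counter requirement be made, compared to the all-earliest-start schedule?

Early-start peak: h1:10  h2:10  h3:8  h4:3  h5:0 ⇒ 10.
Leveled (Receiving@1, Aisle 5@1, Aisle 1@3, Aisle 3@1): h1:8  h2:8  h3:8  h4:5  h5:2 ⇒ 8.
Reduction 10 − 8 = 2.

2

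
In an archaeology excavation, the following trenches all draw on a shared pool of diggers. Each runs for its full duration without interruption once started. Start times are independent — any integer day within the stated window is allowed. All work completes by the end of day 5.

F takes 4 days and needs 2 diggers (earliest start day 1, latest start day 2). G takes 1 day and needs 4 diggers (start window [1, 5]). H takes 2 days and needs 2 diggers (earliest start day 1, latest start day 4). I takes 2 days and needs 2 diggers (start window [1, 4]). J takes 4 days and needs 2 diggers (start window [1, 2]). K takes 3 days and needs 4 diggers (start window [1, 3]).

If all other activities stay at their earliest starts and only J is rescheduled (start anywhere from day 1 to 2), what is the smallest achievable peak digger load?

J@1: d1:16  d2:12  d3:8  d4:4  d5:0 → peak 16
J@2: d1:14  d2:12  d3:8  d4:4  d5:2 → peak 14
Best is J@2, peak 14.

14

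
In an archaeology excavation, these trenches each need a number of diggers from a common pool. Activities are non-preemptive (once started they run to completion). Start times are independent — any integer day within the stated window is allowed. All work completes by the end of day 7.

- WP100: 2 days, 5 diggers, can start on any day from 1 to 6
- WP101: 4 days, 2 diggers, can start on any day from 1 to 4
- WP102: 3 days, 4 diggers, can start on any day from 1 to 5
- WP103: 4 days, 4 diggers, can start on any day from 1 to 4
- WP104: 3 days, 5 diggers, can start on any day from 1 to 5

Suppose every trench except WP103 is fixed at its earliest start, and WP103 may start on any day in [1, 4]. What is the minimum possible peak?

WP103@1: d1:20  d2:20  d3:15  d4:6  d5:0  d6:0  d7:0 → peak 20
WP103@2: d1:16  d2:20  d3:15  d4:6  d5:4  d6:0  d7:0 → peak 20
WP103@3: d1:16  d2:16  d3:15  d4:6  d5:4  d6:4  d7:0 → peak 16
WP103@4: d1:16  d2:16  d3:11  d4:6  d5:4  d6:4  d7:4 → peak 16
Best is WP103@3, peak 16.

16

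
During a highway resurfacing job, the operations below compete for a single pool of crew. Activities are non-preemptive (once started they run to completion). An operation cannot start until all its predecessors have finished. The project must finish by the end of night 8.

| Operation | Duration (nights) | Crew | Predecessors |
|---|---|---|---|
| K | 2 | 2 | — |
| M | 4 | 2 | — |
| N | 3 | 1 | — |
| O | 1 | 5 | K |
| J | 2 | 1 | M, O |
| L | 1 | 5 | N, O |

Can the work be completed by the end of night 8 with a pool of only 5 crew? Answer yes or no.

yes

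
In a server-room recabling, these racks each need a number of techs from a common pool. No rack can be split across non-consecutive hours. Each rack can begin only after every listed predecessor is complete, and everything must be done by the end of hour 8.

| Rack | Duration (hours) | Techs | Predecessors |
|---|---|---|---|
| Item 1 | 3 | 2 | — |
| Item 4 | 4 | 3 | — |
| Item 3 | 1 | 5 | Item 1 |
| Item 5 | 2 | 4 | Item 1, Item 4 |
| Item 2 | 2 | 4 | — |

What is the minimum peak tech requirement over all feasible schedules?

7

Early-start (Item 1@1, Item 4@1, Item 3@4, Item 5@5, Item 2@1) gives peak 9: h1:9  h2:9  h3:5  h4:8  h5:4  h6:4  h7:0  h8:0.
Shift Item 3→6, Item 5→7, Item 2→4.
Schedule Item 1@1, Item 4@1, Item 3@6, Item 5@7, Item 2@4: h1:5  h2:5  h3:5  h4:7  h5:4  h6:5  h7:4  h8:4 — peak 7.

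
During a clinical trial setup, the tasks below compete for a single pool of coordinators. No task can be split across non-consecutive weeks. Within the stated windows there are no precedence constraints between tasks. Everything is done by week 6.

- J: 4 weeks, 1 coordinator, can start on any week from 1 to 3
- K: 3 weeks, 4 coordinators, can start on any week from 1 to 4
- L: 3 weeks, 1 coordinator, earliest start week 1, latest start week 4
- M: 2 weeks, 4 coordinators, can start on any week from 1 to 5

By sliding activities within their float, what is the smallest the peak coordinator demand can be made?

5

Early-start (J@1, K@1, L@1, M@1) gives peak 10: w1:10  w2:10  w3:6  w4:1  w5:0  w6:0.
Shift L→4, M→5.
Schedule J@1, K@1, L@4, M@5: w1:5  w2:5  w3:5  w4:2  w5:5  w6:5 — peak 5.
Total coordinator-weeks = 27 over 6 weeks ⇒ peak ≥ ⌈27/6⌉ = 5, so 5 is optimal.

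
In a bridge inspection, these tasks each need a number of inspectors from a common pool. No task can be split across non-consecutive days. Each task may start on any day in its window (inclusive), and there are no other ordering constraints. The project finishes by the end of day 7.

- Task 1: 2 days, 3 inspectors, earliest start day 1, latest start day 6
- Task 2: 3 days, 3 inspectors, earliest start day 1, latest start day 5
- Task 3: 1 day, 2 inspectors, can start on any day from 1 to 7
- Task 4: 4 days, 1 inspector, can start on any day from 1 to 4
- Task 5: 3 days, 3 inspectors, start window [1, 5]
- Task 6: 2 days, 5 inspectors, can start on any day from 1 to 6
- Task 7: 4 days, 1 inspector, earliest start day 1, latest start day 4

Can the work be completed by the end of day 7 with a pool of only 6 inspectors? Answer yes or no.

no

Total inspector-days = 44; over 7 days the average is 44/7 > 6, so some day must exceed 6.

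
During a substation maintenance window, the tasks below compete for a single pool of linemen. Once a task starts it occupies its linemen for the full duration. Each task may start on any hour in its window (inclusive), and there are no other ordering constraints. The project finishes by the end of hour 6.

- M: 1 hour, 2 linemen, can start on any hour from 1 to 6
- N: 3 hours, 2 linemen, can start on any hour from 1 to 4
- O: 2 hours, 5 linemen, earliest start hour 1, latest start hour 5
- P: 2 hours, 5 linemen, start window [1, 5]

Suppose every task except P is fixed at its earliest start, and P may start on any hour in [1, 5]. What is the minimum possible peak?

P@1: h1:14  h2:12  h3:2  h4:0  h5:0  h6:0 → peak 14
P@2: h1:9  h2:12  h3:7  h4:0  h5:0  h6:0 → peak 12
P@3: h1:9  h2:7  h3:7  h4:5  h5:0  h6:0 → peak 9
P@4: h1:9  h2:7  h3:2  h4:5  h5:5  h6:0 → peak 9
P@5: h1:9  h2:7  h3:2  h4:0  h5:5  h6:5 → peak 9
Best is P@3, peak 9.

9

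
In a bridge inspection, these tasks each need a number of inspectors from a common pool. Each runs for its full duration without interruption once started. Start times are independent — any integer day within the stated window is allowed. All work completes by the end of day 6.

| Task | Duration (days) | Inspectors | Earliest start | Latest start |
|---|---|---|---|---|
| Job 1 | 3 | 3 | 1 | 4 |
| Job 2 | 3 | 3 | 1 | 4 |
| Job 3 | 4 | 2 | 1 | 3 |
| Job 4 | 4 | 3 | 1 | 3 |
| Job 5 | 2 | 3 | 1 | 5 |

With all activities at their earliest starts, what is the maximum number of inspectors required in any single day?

Early-start schedule: Job 1@1, Job 2@1, Job 3@1, Job 4@1, Job 5@1.
Load per day: day 1: 14, day 2: 14, day 3: 11, day 4: 5, day 5: 0, day 6: 0.
Peak is 14.

14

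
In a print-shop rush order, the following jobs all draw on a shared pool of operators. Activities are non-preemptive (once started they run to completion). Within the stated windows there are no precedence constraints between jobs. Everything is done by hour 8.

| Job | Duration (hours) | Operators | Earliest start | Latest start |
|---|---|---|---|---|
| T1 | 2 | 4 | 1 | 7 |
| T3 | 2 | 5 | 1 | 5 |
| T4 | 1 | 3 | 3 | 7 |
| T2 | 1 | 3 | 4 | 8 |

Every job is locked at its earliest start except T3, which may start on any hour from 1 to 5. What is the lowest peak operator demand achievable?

5

T3@1: h1:9  h2:9  h3:3  h4:3  h5:0  h6:0  h7:0  h8:0 → peak 9
T3@2: h1:4  h2:9  h3:8  h4:3  h5:0  h6:0  h7:0  h8:0 → peak 9
T3@3: h1:4  h2:4  h3:8  h4:8  h5:0  h6:0  h7:0  h8:0 → peak 8
T3@4: h1:4  h2:4  h3:3  h4:8  h5:5  h6:0  h7:0  h8:0 → peak 8
T3@5: h1:4  h2:4  h3:3  h4:3  h5:5  h6:5  h7:0  h8:0 → peak 5
Best is T3@5, peak 5.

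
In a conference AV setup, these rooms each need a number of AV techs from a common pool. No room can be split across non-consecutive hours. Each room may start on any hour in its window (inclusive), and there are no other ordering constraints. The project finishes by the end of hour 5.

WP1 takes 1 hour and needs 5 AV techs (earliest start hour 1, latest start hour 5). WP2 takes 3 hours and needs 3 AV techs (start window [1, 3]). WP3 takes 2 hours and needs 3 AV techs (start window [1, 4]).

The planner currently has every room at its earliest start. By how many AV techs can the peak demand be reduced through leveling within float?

Early-start peak: h1:11  h2:6  h3:3  h4:0  h5:0 ⇒ 11.
Leveled (WP1@1, WP2@2, WP3@2): h1:5  h2:6  h3:6  h4:3  h5:0 ⇒ 6.
Reduction 11 − 6 = 5.

5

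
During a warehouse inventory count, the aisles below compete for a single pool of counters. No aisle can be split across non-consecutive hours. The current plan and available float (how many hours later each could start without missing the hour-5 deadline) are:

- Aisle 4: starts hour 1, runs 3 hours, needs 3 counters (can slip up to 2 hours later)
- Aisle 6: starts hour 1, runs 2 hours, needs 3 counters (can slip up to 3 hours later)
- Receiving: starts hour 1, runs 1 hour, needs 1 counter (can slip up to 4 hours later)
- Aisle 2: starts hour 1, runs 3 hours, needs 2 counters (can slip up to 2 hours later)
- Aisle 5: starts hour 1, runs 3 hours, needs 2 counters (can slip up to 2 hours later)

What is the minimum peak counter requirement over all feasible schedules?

7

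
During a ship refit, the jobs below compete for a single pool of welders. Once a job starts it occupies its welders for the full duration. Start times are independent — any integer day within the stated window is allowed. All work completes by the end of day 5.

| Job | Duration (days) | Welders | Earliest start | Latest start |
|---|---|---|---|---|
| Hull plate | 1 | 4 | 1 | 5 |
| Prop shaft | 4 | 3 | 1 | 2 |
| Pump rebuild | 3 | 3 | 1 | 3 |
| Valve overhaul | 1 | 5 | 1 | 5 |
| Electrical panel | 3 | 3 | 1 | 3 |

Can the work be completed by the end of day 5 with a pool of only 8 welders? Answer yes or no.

The minimum achievable peak is 9; 8 < 9, so no feasible schedule stays within the cap.

no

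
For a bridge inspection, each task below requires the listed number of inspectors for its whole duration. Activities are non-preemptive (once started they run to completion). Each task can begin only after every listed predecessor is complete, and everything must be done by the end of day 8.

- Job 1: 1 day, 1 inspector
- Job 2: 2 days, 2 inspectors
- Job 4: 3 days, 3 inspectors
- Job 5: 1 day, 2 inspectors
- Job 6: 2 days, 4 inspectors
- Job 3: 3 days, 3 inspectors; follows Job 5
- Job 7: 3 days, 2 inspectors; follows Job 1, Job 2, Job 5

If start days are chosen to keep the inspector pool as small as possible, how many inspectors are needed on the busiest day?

5

Early-start (Job 1@1, Job 2@1, Job 4@1, Job 5@1, Job 6@1, Job 3@2, Job 7@3) gives peak 12: d1:12  d2:12  d3:8  d4:5  d5:2  d6:0  d7:0  d8:0.
Shift Job 2→3, Job 4→3, Job 5→5, Job 3→6, Job 7→6.
Schedule Job 1@1, Job 2@3, Job 4@3, Job 5@5, Job 6@1, Job 3@6, Job 7@6: d1:5  d2:4  d3:5  d4:5  d5:5  d6:5  d7:5  d8:5 — peak 5.
Total inspector-days = 39 over 8 days ⇒ peak ≥ ⌈39/8⌉ = 5, so 5 is optimal.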